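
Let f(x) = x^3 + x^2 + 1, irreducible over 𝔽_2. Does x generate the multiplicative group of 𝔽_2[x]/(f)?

|GF(2^3)^×| = 2^3 − 1 = 7. Prime factorization: 7 = 7.
f is primitive ⇔ x has order 7 in GF(2)[x]/(f), i.e. x^(7/q) ≠ 1 for each prime q | 7.
x^(1) mod f = x.
None equal 1, so x has full order 7; f is primitive.

Yes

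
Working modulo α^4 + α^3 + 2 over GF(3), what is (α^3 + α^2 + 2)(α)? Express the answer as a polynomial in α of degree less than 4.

2α + 1

Multiply in GF(3)[α]: (α^3 + α^2 + 2)·(α) = α^4 + α^3 + 2α.
Reduce using α^4 ≡ 2α^3 + 1 (mod α^4 + α^3 + 2).
Reduced: 2α + 1.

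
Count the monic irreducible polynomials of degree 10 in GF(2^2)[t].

By the necklace-counting formula, N_4(10) = (1/10) Σ_{d|10} μ(10/d)·4^d.
Divisors of 10: 1, 2, 5, 10; μ(10/d) for each: 1, -1, -1, 1.
Σ = 4^1 − 4^2 − 4^5 + 4^10 = 1047540.
N = 1047540/10 = 104754.

104754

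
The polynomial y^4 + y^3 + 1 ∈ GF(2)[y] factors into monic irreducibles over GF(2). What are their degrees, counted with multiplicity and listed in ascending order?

Write h(y) = y^4 + y^3 + 1.
Roots in GF(2): h(0) = 1; h(1) = 1.
Complete factorization: h(y) = (y^4 + y^3 + 1).
Factor degrees with multiplicity: 4 = 4.

4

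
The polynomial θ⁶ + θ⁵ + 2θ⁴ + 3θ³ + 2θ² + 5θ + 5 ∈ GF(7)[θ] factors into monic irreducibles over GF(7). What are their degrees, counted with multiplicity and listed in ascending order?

Write g(θ) = θ⁶ + θ⁵ + 2θ⁴ + 3θ³ + 2θ² + 5θ + 5.
Linear factors from roots: (θ + 5), (θ + 4).
Complete factorization: g(θ) = (θ + 4)^2·(θ + 5)^2·(θ² + 4θ + 5).
Factor degrees with multiplicity: 1 + 1 + 1 + 1 + 2 = 6.

1, 1, 1, 1, 2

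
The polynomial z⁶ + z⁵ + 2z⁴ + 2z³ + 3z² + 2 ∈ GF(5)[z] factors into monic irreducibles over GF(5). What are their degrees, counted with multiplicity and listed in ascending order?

1, 2, 3

Write h(z) = z⁶ + z⁵ + 2z⁴ + 2z³ + 3z² + 2.
Roots in GF(5): h(0) = 2; h(1) = 1; h(2) = 3; h(3) = 2; h(4) = 0 → root.
Linear factors from roots: (z + 1).
Complete factorization: h(z) = (z + 1)·(z² + z + 2)·(z³ + 4z² + z + 1).
Factor degrees with multiplicity: 1 + 2 + 3 = 6.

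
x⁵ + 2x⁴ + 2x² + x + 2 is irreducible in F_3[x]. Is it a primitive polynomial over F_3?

Write f(x) = x⁵ + 2x⁴ + 2x² + x + 2.
|GF(3^5)^×| = 3^5 − 1 = 242. Prime factorization: 242 = 2·11^2.
f is primitive ⇔ x has order 242 in GF(3)[x]/(f), i.e. x^(242/q) ≠ 1 for each prime q | 242.
x^(121) mod f = 1
x^(22) mod f = x⁴ + 2x³ + 2x² + x + 1.
Since x^(121) = 1, the order of x divides 121 < 242; not primitive.

No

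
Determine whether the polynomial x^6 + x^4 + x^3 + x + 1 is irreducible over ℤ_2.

Yes

Write m(x) = x^6 + x^4 + x^3 + x + 1.
Check for roots in ℤ_2: m(0) = 1; m(1) = 1.
No roots, so no linear factors.
Monic irreducibles of degree 2 over GF(2): x^2 + x + 1.
None of them divide m (all give nonzero remainder).
Monic irreducibles of degree 3 over GF(2): x^3 + x + 1, x^3 + x^2 + 1.
None of them divide m (all give nonzero remainder).
No irreducible factor of degree ≤ 3 exists, so m is irreducible over GF(2).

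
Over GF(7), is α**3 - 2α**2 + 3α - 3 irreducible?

Yes

Write h(α) = α**3 - 2α**2 + 3α - 3.
Check for roots in GF(7): h(0) = 4; h(1) = 6; h(2) = 3; h(3) = 1; h(4) = 6; h(5) = 3; h(6) = 5.
No roots. A degree-3 polynomial over a field with no linear factor is irreducible.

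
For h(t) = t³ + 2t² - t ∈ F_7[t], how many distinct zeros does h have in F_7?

3

Evaluate at each of the 7 elements of F_7:
h(0) = 0 → root; h(1) = 2; h(2) = 0 → root; h(3) = 0 → root; h(4) = 1; h(5) = 2; h(6) = 2.
Roots: {0, 2, 3}.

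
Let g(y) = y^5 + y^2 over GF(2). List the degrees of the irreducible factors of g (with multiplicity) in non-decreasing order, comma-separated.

1, 1, 1, 2

Roots in GF(2): g(0) = 0 → root; g(1) = 0 → root.
Linear factors from roots: (y), (y + 1).
Complete factorization: g(y) = (y + 1)·(y)^2·(y^2 + y + 1).
Factor degrees with multiplicity: 1 + 1 + 1 + 2 = 5.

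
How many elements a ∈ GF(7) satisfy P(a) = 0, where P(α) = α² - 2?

Evaluate at each of the 7 elements of GF(7):
P(0) = 5; P(1) = 6; P(2) = 2; P(3) = 0 → root; P(4) = 0 → root; P(5) = 2; P(6) = 6.
Roots: {3, 4}.

2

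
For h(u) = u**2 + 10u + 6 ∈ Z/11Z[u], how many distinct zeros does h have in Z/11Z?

0

Evaluate at each of the 11 elements of Z/11Z:
h(0) = 6; h(1) = 6; h(2) = 8; h(3) = 1; h(4) = 7; h(5) = 4; h(6) = 3; h(7) = 4; h(8) = 7; h(9) = 1; h(10) = 8.
No element is a root.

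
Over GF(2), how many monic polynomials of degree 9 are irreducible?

By the necklace-counting formula, N_2(9) = (1/9) Σ_{d|9} μ(9/d)·2^d.
Divisors of 9: 1, 3, 9; μ(9/d) for each: 0, -1, 1.
Σ = − 2^3 + 2^9 = 504.
N = 504/9 = 56.

56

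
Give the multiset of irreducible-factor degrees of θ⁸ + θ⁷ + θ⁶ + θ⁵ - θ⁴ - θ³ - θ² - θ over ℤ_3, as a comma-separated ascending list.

1, 1, 1, 1, 2, 2

Write g(θ) = θ⁸ + θ⁷ + θ⁶ + θ⁵ - θ⁴ - θ³ - θ² - θ.
Roots in ℤ_3: g(0) = 0 → root; g(1) = 0 → root; g(2) = 0 → root.
Linear factors from roots: (θ), (θ - 1), (θ + 1).
Complete factorization: g(θ) = (θ)·(θ - 1)·(θ + 1)^2·(θ² + 1)^2.
Factor degrees with multiplicity: 1 + 1 + 1 + 1 + 2 + 2 = 8.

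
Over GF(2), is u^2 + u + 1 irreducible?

Yes

Write P(u) = u^2 + u + 1.
Check for roots in GF(2): P(0) = 1; P(1) = 1.
No roots. A degree-2 polynomial over a field with no linear factor is irreducible.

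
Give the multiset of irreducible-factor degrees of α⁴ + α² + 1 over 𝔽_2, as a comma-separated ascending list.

Write f(α) = α⁴ + α² + 1.
Roots in 𝔽_2: f(0) = 1; f(1) = 1.
Complete factorization: f(α) = (α² + α + 1)^2.
Factor degrees with multiplicity: 2 + 2 = 4.

2, 2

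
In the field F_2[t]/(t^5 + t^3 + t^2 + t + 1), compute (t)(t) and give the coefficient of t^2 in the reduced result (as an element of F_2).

Multiply in F_2[t]: (t)·(t) = t^2.
Reduced: t^2.

1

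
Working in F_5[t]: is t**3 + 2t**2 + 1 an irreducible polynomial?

Write m(t) = t**3 + 2t**2 + 1.
Check for roots in F_5: m(0) = 1; m(1) = 4; m(2) = 2; m(3) = 1; m(4) = 2.
No roots. A degree-3 polynomial over a field with no linear factor is irreducible.

Yes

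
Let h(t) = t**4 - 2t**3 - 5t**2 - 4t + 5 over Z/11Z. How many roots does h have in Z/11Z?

0

Evaluate at each of the 11 elements of Z/11Z:
h(0) = 5; h(1) = 6; h(2) = 10; h(3) = 8; h(4) = 4; h(5) = 4; h(6) = 5; h(7) = 6; h(8) = 8; h(9) = 3; h(10) = 7.
No element is a root.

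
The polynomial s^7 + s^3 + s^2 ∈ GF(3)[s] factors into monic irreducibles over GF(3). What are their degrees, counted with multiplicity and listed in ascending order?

Write h(s) = s^7 + s^3 + s^2.
Roots in GF(3): h(0) = 0 → root; h(1) = 0 → root; h(2) = 2.
Linear factors from roots: (s), (s + 2).
Complete factorization: h(s) = (s)^2·(s + 2)^2·(s^3 + 2s^2 + 1).
Factor degrees with multiplicity: 1 + 1 + 1 + 1 + 3 = 7.

1, 1, 1, 1, 3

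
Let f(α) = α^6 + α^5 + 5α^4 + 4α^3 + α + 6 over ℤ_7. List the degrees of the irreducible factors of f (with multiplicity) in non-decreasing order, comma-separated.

Linear factors from roots: (α + 2).
Complete factorization: f(α) = (α + 2)·(α^2 + 3α + 1)·(α^3 + 3α^2 + 4α + 3).
Factor degrees with multiplicity: 1 + 2 + 3 = 6.

1, 2, 3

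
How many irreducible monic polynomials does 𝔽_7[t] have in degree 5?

By the necklace-counting formula, N_7(5) = (1/5) Σ_{d|5} μ(5/d)·7^d.
Divisors of 5: 1, 5; μ(5/d) for each: -1, 1.
Σ = − 7^1 + 7^5 = 16800.
N = 16800/5 = 3360.

3360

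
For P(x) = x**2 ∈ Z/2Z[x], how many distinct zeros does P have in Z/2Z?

Evaluate at each of the 2 elements of Z/2Z:
P(0) = 0 → root; P(1) = 1.
Roots: {0}.

1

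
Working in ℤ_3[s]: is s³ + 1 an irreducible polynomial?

No

Write m(s) = s³ + 1.
Check for roots in ℤ_3: m(0) = 1; m(1) = 2; m(2) = 0 → root.
m(2) = 0, so (s − 2) divides m(s); m is reducible.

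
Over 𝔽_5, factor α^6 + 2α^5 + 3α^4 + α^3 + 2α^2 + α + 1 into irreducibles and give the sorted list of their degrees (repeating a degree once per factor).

1, 2, 3

Write g(α) = α^6 + 2α^5 + 3α^4 + α^3 + 2α^2 + α + 1.
Roots in 𝔽_5: g(0) = 1; g(1) = 1; g(2) = 0 → root; g(3) = 2; g(4) = 3.
Linear factors from roots: (α + 3).
Complete factorization: g(α) = (α + 3)·(α^2 + α + 2)·(α^3 + 3α^2 + α + 1).
Factor degrees with multiplicity: 1 + 2 + 3 = 6.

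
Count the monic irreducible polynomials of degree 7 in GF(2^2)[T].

2340

Gauss's count: N_{4}(7) = (1/7) Σ_{d|7} μ(7/d)·4^d.
Divisors of 7: 1, 7; μ(7/d) for each: -1, 1.
Σ = − 4^1 + 4^7 = 16380.
N = 16380/7 = 2340.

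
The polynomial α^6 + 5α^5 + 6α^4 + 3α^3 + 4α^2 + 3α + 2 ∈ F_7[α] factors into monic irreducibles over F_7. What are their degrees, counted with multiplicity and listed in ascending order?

6

Write g(α) = α^6 + 5α^5 + 6α^4 + 3α^3 + 4α^2 + 3α + 2.
Complete factorization: g(α) = (α^6 + 5α^5 + 6α^4 + 3α^3 + 4α^2 + 3α + 2).
Factor degrees with multiplicity: 6 = 6.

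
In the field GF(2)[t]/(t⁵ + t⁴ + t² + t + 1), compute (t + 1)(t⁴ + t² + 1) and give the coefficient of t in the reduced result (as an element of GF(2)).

0

Multiply in GF(2)[t]: (t + 1)·(t⁴ + t² + 1) = t⁵ + t⁴ + t³ + t² + t + 1.
Reduce using t⁵ ≡ t⁴ + t² + t + 1 (mod t⁵ + t⁴ + t² + t + 1).
Reduced: t³.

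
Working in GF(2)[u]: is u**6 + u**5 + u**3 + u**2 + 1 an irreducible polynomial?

Yes

Write P(u) = u**6 + u**5 + u**3 + u**2 + 1.
Check for roots in GF(2): P(0) = 1; P(1) = 1.
No roots, so no linear factors.
Monic irreducibles of degree 2 over GF(2): u**2 + u + 1.
None of them divide P (all give nonzero remainder).
Monic irreducibles of degree 3 over GF(2): u**3 + u + 1, u**3 + u**2 + 1.
None of them divide P (all give nonzero remainder).
No irreducible factor of degree ≤ 3 exists, so P is irreducible over GF(2).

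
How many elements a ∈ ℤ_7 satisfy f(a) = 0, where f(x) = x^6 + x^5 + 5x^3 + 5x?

2

Evaluate at each of the 7 elements of ℤ_7:
f(0) = 0 → root; f(1) = 5; f(2) = 6; f(3) = 2; f(4) = 0 → root; f(5) = 3; f(6) = 4.
Roots: {0, 4}.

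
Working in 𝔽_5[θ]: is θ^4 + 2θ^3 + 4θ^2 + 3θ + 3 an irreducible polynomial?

Yes

Write P(θ) = θ^4 + 2θ^3 + 4θ^2 + 3θ + 3.
Check for roots in 𝔽_5: P(0) = 3; P(1) = 3; P(2) = 2; P(3) = 3; P(4) = 3.
No roots, so no linear factors.
Degree-2 irreducible divisors: test the 10 monic irreducibles of degree 2 over GF(5).
None of them divide P (all give nonzero remainder).
No irreducible factor of degree ≤ 2 exists, so P is irreducible over GF(5).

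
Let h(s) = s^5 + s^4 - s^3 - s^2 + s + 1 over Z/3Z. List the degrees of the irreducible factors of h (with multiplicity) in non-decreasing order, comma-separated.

Roots in Z/3Z: h(0) = 1; h(1) = 2; h(2) = 0 → root.
Linear factors from roots: (s + 1).
Complete factorization: h(s) = (s + 1)·(s^2 + 1)^2.
Factor degrees with multiplicity: 1 + 2 + 2 = 5.

1, 2, 2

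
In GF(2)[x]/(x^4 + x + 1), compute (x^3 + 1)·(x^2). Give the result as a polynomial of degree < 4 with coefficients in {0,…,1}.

Multiply in GF(2)[x]: (x^3 + 1)·(x^2) = x^5 + x^2.
Reduce using x^4 ≡ x + 1 (mod x^4 + x + 1).
Reduced: x.

x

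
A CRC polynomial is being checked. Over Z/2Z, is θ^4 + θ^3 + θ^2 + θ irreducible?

Write h(θ) = θ^4 + θ^3 + θ^2 + θ.
Check for roots in Z/2Z: h(0) = 0 → root; h(1) = 0 → root.
h(0) = 0, so (θ) divides h(θ); h is reducible.

No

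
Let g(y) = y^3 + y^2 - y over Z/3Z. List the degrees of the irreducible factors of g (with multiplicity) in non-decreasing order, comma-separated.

Roots in Z/3Z: g(0) = 0 → root; g(1) = 1; g(2) = 1.
Linear factors from roots: (y).
Complete factorization: g(y) = (y)·(y^2 + y - 1).
Factor degrees with multiplicity: 1 + 2 = 3.

1, 2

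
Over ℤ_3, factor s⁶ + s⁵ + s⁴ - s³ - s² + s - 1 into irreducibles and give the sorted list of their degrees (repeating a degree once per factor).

2, 2, 2

Write f(s) = s⁶ + s⁵ + s⁴ - s³ - s² + s - 1.
Roots in ℤ_3: f(0) = 2; f(1) = 1; f(2) = 2.
Complete factorization: f(s) = (s² + s - 1)·(s² + 1)^2.
Factor degrees with multiplicity: 2 + 2 + 2 = 6.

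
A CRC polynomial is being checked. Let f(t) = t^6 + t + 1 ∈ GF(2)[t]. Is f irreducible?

Yes

Check for roots in GF(2): f(0) = 1; f(1) = 1.
No roots, so no linear factors.
Monic irreducibles of degree 2 over GF(2): t^2 + t + 1.
None of them divide f (all give nonzero remainder).
Monic irreducibles of degree 3 over GF(2): t^3 + t + 1, t^3 + t^2 + 1.
None of them divide f (all give nonzero remainder).
No irreducible factor of degree ≤ 3 exists, so f is irreducible over GF(2).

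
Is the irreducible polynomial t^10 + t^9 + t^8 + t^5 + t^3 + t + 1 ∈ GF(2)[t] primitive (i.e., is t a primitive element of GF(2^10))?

No

Write f(t) = t^10 + t^9 + t^8 + t^5 + t^3 + t + 1.
|GF(2^10)^×| = 2^10 − 1 = 1023. Prime factorization: 1023 = 3·11·31.
f is primitive ⇔ t has order 1023 in GF(2)[t]/(f), i.e. t^(1023/q) ≠ 1 for each prime q | 1023.
t^(341) mod f = t^9 + t^7 + t^6 + t^3 + t^2.
t^(93) mod f = 1
t^(33) mod f = t^9 + t^6 + t^3 + 1.
Since t^(93) = 1, the order of t divides 93 < 1023; not primitive.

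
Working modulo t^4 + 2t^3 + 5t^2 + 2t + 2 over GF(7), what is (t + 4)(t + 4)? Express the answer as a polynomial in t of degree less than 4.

Multiply in GF(7)[t]: (t + 4)·(t + 4) = t^2 + t + 2.
Reduced: t^2 + t + 2.

t^2 + t + 2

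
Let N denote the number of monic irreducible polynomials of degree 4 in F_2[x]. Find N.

Gauss's count: N_{2}(4) = (1/4) Σ_{d|4} μ(4/d)·2^d.
Divisors of 4: 1, 2, 4; μ(4/d) for each: 0, -1, 1.
Σ = − 2^2 + 2^4 = 12.
N = 12/4 = 3.

3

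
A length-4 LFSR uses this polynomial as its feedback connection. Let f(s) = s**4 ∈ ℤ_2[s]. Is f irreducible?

No

Check for roots in ℤ_2: f(0) = 0 → root; f(1) = 1.
f(0) = 0, so (s) divides f(s); f is reducible.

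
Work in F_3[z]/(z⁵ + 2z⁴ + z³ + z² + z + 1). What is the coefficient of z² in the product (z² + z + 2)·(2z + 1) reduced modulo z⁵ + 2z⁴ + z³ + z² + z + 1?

Multiply in F_3[z]: (z² + z + 2)·(2z + 1) = 2z³ + 2z + 2.
Reduced: 2z³ + 2z + 2.

0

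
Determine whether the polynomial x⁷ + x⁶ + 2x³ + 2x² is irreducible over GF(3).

No

Write m(x) = x⁷ + x⁶ + 2x³ + 2x².
Check for roots in GF(3): m(0) = 0 → root; m(1) = 0 → root; m(2) = 0 → root.
m(0) = 0, so (x) divides m(x); m is reducible.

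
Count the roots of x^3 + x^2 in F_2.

2

Write g(x) = x^3 + x^2.
Evaluate at each of the 2 elements of F_2:
g(0) = 0 → root; g(1) = 0 → root.
Roots: {0, 1}.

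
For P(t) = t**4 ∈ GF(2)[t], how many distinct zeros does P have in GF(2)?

Evaluate at each of the 2 elements of GF(2):
P(0) = 0 → root; P(1) = 1.
Roots: {0}.

1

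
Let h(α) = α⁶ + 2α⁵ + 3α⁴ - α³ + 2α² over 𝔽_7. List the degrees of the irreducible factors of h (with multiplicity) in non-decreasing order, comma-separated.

1, 1, 1, 1, 2

Linear factors from roots: (α), (α - 1), (α - 3).
Complete factorization: h(α) = (α - 3)·(α - 1)·(α)^2·(α² - α + 3).
Factor degrees with multiplicity: 1 + 1 + 1 + 1 + 2 = 6.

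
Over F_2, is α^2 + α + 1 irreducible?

Yes

Write P(α) = α^2 + α + 1.
Check for roots in F_2: P(0) = 1; P(1) = 1.
No roots. A degree-2 polynomial over a field with no linear factor is irreducible.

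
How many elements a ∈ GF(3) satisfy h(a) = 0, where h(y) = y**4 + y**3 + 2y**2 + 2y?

Evaluate at each of the 3 elements of GF(3):
h(0) = 0 → root; h(1) = 0 → root; h(2) = 0 → root.
Roots: {0, 1, 2}.

3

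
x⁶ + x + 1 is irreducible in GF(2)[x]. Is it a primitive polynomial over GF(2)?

Write f(x) = x⁶ + x + 1.
|GF(2^6)^×| = 2^6 − 1 = 63. Prime factorization: 63 = 3^2·7.
f is primitive ⇔ x has order 63 in GF(2)[x]/(f), i.e. x^(63/q) ≠ 1 for each prime q | 63.
x^(21) mod f = x⁵ + x⁴ + x³ + x + 1.
x^(9) mod f = x⁴ + x³.
None equal 1, so x has full order 63; f is primitive.

Yes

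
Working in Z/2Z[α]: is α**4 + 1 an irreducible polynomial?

No

Write g(α) = α**4 + 1.
Check for roots in Z/2Z: g(0) = 1; g(1) = 0 → root.
g(1) = 0, so (α − 1) divides g(α); g is reducible.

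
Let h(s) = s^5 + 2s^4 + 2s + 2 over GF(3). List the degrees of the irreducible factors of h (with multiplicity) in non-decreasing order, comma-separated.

Roots in GF(3): h(0) = 2; h(1) = 1; h(2) = 1.
Complete factorization: h(s) = (s^5 + 2s^4 + 2s + 2).
Factor degrees with multiplicity: 5 = 5.

5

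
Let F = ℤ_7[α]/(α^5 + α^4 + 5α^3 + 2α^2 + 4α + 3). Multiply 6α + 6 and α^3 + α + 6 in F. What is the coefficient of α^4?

Multiply in ℤ_7[α]: (6α + 6)·(α^3 + α + 6) = 6α^4 + 6α^3 + 6α^2 + 1.
Reduced: 6α^4 + 6α^3 + 6α^2 + 1.

6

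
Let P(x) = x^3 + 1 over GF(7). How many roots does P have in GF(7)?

Evaluate at each of the 7 elements of GF(7):
P(0) = 1; P(1) = 2; P(2) = 2; P(3) = 0 → root; P(4) = 2; P(5) = 0 → root; P(6) = 0 → root.
Roots: {3, 5, 6}.

3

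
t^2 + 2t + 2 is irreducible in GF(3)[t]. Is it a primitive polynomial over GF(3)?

Yes

Write f(t) = t^2 + 2t + 2.
|GF(3^2)^×| = 3^2 − 1 = 8. Prime factorization: 8 = 2^3.
f is primitive ⇔ t has order 8 in GF(3)[t]/(f), i.e. t^(8/q) ≠ 1 for each prime q | 8.
t^(4) mod f = 2.
None equal 1, so t has full order 8; f is primitive.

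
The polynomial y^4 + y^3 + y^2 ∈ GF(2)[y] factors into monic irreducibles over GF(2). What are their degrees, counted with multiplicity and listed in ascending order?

Write g(y) = y^4 + y^3 + y^2.
Roots in GF(2): g(0) = 0 → root; g(1) = 1.
Linear factors from roots: (y).
Complete factorization: g(y) = (y)^2·(y^2 + y + 1).
Factor degrees with multiplicity: 1 + 1 + 2 = 4.

1, 1, 2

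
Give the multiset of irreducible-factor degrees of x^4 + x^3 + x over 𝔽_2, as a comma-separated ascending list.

Write h(x) = x^4 + x^3 + x.
Roots in 𝔽_2: h(0) = 0 → root; h(1) = 1.
Linear factors from roots: (x).
Complete factorization: h(x) = (x)·(x^3 + x^2 + 1).
Factor degrees with multiplicity: 1 + 3 = 4.

1, 3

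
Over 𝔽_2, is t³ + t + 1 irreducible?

Yes

Write P(t) = t³ + t + 1.
Check for roots in 𝔽_2: P(0) = 1; P(1) = 1.
No roots. A degree-3 polynomial over a field with no linear factor is irreducible.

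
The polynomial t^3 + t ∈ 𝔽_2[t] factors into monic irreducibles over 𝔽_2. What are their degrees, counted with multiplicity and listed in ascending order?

Write f(t) = t^3 + t.
Roots in 𝔽_2: f(0) = 0 → root; f(1) = 0 → root.
Linear factors from roots: (t), (t + 1).
Complete factorization: f(t) = (t)·(t + 1)^2.
Factor degrees with multiplicity: 1 + 1 + 1 = 3.

1, 1, 1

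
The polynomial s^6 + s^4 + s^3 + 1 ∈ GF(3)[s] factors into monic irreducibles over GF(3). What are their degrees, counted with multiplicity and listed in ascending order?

Write f(s) = s^6 + s^4 + s^3 + 1.
Roots in GF(3): f(0) = 1; f(1) = 1; f(2) = 2.
Complete factorization: f(s) = (s^6 + s^4 + s^3 + 1).
Factor degrees with multiplicity: 6 = 6.

6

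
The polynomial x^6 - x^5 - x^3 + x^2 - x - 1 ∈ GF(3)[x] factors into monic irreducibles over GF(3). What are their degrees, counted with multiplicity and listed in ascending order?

Write h(x) = x^6 - x^5 - x^3 + x^2 - x - 1.
Roots in GF(3): h(0) = 2; h(1) = 1; h(2) = 1.
Complete factorization: h(x) = (x^6 - x^5 - x^3 + x^2 - x - 1).
Factor degrees with multiplicity: 6 = 6.

6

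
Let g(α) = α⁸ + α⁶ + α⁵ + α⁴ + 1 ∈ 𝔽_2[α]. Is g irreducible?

Yes

Check for roots in 𝔽_2: g(0) = 1; g(1) = 1.
No roots, so no linear factors.
Monic irreducibles of degree 2 over GF(2): α² + α + 1.
None of them divide g (all give nonzero remainder).
Monic irreducibles of degree 3 over GF(2): α³ + α + 1, α³ + α² + 1.
None of them divide g (all give nonzero remainder).
Monic irreducibles of degree 4 over GF(2): α⁴ + α + 1, α⁴ + α³ + 1, α⁴ + α³ + α² + α + 1.
None of them divide g (all give nonzero remainder).
No irreducible factor of degree ≤ 4 exists, so g is irreducible over GF(2).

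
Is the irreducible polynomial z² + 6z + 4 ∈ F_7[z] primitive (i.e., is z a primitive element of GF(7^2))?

Write f(z) = z² + 6z + 4.
|GF(7^2)^×| = 7^2 − 1 = 48. Prime factorization: 48 = 2^4·3.
f is primitive ⇔ z has order 48 in GF(7)[z]/(f), i.e. z^(48/q) ≠ 1 for each prime q | 48.
z^(24) mod f = 1
z^(16) mod f = 2.
Since z^(24) = 1, the order of z divides 24 < 48; not primitive.

No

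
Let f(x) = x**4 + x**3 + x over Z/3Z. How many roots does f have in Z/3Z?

Evaluate at each of the 3 elements of Z/3Z:
f(0) = 0 → root; f(1) = 0 → root; f(2) = 2.
Roots: {0, 1}.

2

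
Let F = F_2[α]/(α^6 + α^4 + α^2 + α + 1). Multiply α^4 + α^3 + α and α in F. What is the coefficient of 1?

Multiply in F_2[α]: (α^4 + α^3 + α)·(α) = α^5 + α^4 + α^2.
Reduced: α^5 + α^4 + α^2.

0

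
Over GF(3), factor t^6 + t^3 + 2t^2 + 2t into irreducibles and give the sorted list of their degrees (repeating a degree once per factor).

Write h(t) = t^6 + t^3 + 2t^2 + 2t.
Roots in GF(3): h(0) = 0 → root; h(1) = 0 → root; h(2) = 0 → root.
Linear factors from roots: (t), (t + 2), (t + 1).
Complete factorization: h(t) = (t)·(t + 1)·(t + 2)^2·(t^2 + t + 2).
Factor degrees with multiplicity: 1 + 1 + 1 + 1 + 2 = 6.

1, 1, 1, 1, 2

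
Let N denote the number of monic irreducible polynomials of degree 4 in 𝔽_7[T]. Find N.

By the necklace-counting formula, N_7(4) = (1/4) Σ_{d|4} μ(4/d)·7^d.
Divisors of 4: 1, 2, 4; μ(4/d) for each: 0, -1, 1.
Σ = − 7^2 + 7^4 = 2352.
N = 2352/4 = 588.

588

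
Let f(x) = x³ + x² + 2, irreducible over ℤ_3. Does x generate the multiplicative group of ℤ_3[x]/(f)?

No

|GF(3^3)^×| = 3^3 − 1 = 26. Prime factorization: 26 = 2·13.
f is primitive ⇔ x has order 26 in GF(3)[x]/(f), i.e. x^(26/q) ≠ 1 for each prime q | 26.
x^(13) mod f = 1
x^(2) mod f = x².
Since x^(13) = 1, the order of x divides 13 < 26; not primitive.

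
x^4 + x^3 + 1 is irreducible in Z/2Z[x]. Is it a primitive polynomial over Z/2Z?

Write f(x) = x^4 + x^3 + 1.
|GF(2^4)^×| = 2^4 − 1 = 15. Prime factorization: 15 = 3·5.
f is primitive ⇔ x has order 15 in GF(2)[x]/(f), i.e. x^(15/q) ≠ 1 for each prime q | 15.
x^(5) mod f = x^3 + x + 1.
x^(3) mod f = x^3.
None equal 1, so x has full order 15; f is primitive.

Yes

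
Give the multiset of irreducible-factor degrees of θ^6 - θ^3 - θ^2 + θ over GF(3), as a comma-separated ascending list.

Write h(θ) = θ^6 - θ^3 - θ^2 + θ.
Roots in GF(3): h(0) = 0 → root; h(1) = 0 → root; h(2) = 0 → root.
Linear factors from roots: (θ), (θ - 1), (θ + 1).
Complete factorization: h(θ) = (θ)·(θ - 1)·(θ + 1)^2·(θ^2 - θ - 1).
Factor degrees with multiplicity: 1 + 1 + 1 + 1 + 2 = 6.

1, 1, 1, 1, 2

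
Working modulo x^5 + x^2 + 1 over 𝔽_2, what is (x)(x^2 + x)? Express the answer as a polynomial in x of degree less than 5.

x^3 + x^2

Multiply in 𝔽_2[x]: (x)·(x^2 + x) = x^3 + x^2.
Reduced: x^3 + x^2.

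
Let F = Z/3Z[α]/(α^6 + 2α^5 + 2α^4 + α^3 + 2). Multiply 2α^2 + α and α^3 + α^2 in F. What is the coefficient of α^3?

1

Multiply in Z/3Z[α]: (2α^2 + α)·(α^3 + α^2) = 2α^5 + α^3.
Reduced: 2α^5 + α^3.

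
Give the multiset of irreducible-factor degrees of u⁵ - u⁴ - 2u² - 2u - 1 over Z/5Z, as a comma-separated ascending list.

Write g(u) = u⁵ - u⁴ - 2u² - 2u - 1.
Roots in Z/5Z: g(0) = 4; g(1) = 0 → root; g(2) = 3; g(3) = 2; g(4) = 2.
Linear factors from roots: (u - 1).
Complete factorization: g(u) = (u - 1)^2·(u³ + u² + u - 1).
Factor degrees with multiplicity: 1 + 1 + 3 = 5.

1, 1, 3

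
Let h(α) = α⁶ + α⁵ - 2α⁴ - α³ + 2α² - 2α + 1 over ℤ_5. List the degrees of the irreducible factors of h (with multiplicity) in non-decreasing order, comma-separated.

1, 2, 3

Roots in ℤ_5: h(0) = 1; h(1) = 0 → root; h(2) = 1; h(3) = 1; h(4) = 4.
Linear factors from roots: (α - 1).
Complete factorization: h(α) = (α - 1)·(α² - 2)·(α³ + 2α² + 2α - 2).
Factor degrees with multiplicity: 1 + 2 + 3 = 6.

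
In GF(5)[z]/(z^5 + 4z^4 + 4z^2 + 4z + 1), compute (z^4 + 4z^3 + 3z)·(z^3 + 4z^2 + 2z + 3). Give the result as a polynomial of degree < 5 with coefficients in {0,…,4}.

Multiply in GF(5)[z]: (z^4 + 4z^3 + 3z)·(z^3 + 4z^2 + 2z + 3) = z^7 + 3z^6 + 3z^5 + 4z^4 + 4z^3 + z^2 + 4z.
Reduce using z^5 ≡ z^4 + z^2 + z + 4 (mod z^5 + 4z^4 + 4z^2 + 4z + 1).
Reduced: 2z^4 + 4z^3 + z^2 + 2z + 3.

2z^4 + 4z^3 + z^2 + 2z + 3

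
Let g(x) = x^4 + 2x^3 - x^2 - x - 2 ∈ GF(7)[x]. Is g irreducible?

Yes

Check for roots in GF(7): g(0) = 5; g(1) = 6; g(2) = 3; g(3) = 2; g(4) = 5; g(5) = 3; g(6) = 4.
No roots, so no linear factors.
Degree-2 irreducible divisors: test the 21 monic irreducibles of degree 2 over GF(7).
None of them divide g (all give nonzero remainder).
No irreducible factor of degree ≤ 2 exists, so g is irreducible over GF(7).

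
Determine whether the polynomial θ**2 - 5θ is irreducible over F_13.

No

Write f(θ) = θ**2 - 5θ.
Check each element of F_13 for a root: f(0)=0, f(1)=9, f(2)=7, f(3)=7, f(4)=9, f(5)=0, f(6)=6, f(7)=1, f(8)=11, f(9)=10, f(10)=11, f(11)=1, f(12)=6.
f(0) = 0, so (θ) divides f(θ); f is reducible.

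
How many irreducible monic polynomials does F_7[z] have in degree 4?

By the necklace-counting formula, N_7(4) = (1/4) Σ_{d|4} μ(4/d)·7^d.
Divisors of 4: 1, 2, 4; μ(4/d) for each: 0, -1, 1.
Σ = − 7^2 + 7^4 = 2352.
N = 2352/4 = 588.

588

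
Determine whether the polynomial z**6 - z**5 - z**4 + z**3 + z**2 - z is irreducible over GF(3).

Write h(z) = z**6 - z**5 - z**4 + z**3 + z**2 - z.
Check for roots in GF(3): h(0) = 0 → root; h(1) = 0 → root; h(2) = 2.
h(0) = 0, so (z) divides h(z); h is reducible.

No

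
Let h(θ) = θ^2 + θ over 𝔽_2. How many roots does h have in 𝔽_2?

Evaluate at each of the 2 elements of 𝔽_2:
h(0) = 0 → root; h(1) = 0 → root.
Roots: {0, 1}.

2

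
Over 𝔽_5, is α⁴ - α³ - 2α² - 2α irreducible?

Write h(α) = α⁴ - α³ - 2α² - 2α.
Check for roots in 𝔽_5: h(0) = 0 → root; h(1) = 1; h(2) = 1; h(3) = 0 → root; h(4) = 2.
h(0) = 0, so (α) divides h(α); h is reducible.

No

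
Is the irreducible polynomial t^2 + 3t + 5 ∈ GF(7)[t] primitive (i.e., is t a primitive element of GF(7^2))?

Yes

Write f(t) = t^2 + 3t + 5.
|GF(7^2)^×| = 7^2 − 1 = 48. Prime factorization: 48 = 2^4·3.
f is primitive ⇔ t has order 48 in GF(7)[t]/(f), i.e. t^(48/q) ≠ 1 for each prime q | 48.
t^(24) mod f = 6.
t^(16) mod f = 4.
None equal 1, so t has full order 48; f is primitive.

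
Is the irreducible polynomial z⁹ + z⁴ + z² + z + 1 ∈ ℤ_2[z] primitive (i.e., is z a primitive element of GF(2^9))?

Write f(z) = z⁹ + z⁴ + z² + z + 1.
|GF(2^9)^×| = 2^9 − 1 = 511. Prime factorization: 511 = 7·73.
f is primitive ⇔ z has order 511 in GF(2)[z]/(f), i.e. z^(511/q) ≠ 1 for each prime q | 511.
z^(73) mod f = 1
z^(7) mod f = z⁷.
Since z^(73) = 1, the order of z divides 73 < 511; not primitive.

No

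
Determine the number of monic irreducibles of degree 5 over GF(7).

x^(7^5) − x is the product of all monic irreducibles of degree dividing 5; Möbius inversion gives N = (1/5) Σ μ(5/d)·7^d.
Divisors of 5: 1, 5; μ(5/d) for each: -1, 1.
Σ = − 7^1 + 7^5 = 16800.
N = 16800/5 = 3360.

3360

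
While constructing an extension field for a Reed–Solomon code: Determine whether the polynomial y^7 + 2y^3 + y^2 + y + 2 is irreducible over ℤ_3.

Write g(y) = y^7 + 2y^3 + y^2 + y + 2.
Check for roots in ℤ_3: g(0) = 2; g(1) = 1; g(2) = 2.
No roots, so no linear factors.
Monic irreducibles of degree 2 over GF(3): y^2 + 1, y^2 + y + 2, y^2 + 2y + 2.
None of them divide g (all give nonzero remainder).
Degree-3 irreducible divisors: test the 8 monic irreducibles of degree 3 over GF(3).
None of them divide g (all give nonzero remainder).
No irreducible factor of degree ≤ 3 exists, so g is irreducible over GF(3).

Yes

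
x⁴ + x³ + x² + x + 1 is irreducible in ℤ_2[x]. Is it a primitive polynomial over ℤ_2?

No

Write f(x) = x⁴ + x³ + x² + x + 1.
|GF(2^4)^×| = 2^4 − 1 = 15. Prime factorization: 15 = 3·5.
f is primitive ⇔ x has order 15 in GF(2)[x]/(f), i.e. x^(15/q) ≠ 1 for each prime q | 15.
x^(5) mod f = 1
x^(3) mod f = x³.
Since x^(5) = 1, the order of x divides 5 < 15; not primitive.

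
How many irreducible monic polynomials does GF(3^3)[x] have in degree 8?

The number of monic irreducibles of degree 8 over GF(27) is (1/8)·Σ_{d∣8} μ(8/d) 27^d.
Divisors of 8: 1, 2, 4, 8; μ(8/d) for each: 0, 0, -1, 1.
Σ = − 27^4 + 27^8 = 282429005040.
N = 282429005040/8 = 35303625630.

35303625630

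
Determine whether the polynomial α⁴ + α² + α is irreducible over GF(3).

No

Write m(α) = α⁴ + α² + α.
Check for roots in GF(3): m(0) = 0 → root; m(1) = 0 → root; m(2) = 1.
m(0) = 0, so (α) divides m(α); m is reducible.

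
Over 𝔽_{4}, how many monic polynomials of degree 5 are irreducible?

204

Gauss's count: N_{4}(5) = (1/5) Σ_{d|5} μ(5/d)·4^d.
Divisors of 5: 1, 5; μ(5/d) for each: -1, 1.
Σ = − 4^1 + 4^5 = 1020.
N = 1020/5 = 204.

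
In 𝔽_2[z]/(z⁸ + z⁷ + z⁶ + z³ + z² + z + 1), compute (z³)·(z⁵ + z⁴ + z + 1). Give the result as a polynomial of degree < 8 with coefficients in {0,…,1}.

z^6 + z^4 + z^2 + z + 1

Multiply in 𝔽_2[z]: (z³)·(z⁵ + z⁴ + z + 1) = z⁸ + z⁷ + z⁴ + z³.
Reduce using z⁸ ≡ z⁷ + z⁶ + z³ + z² + z + 1 (mod z⁸ + z⁷ + z⁶ + z³ + z² + z + 1).
Reduced: z⁶ + z⁴ + z² + z + 1.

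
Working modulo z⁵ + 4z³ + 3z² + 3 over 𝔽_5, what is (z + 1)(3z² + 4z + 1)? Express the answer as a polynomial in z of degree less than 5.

Multiply in 𝔽_5[z]: (z + 1)·(3z² + 4z + 1) = 3z³ + 2z² + 1.
Reduced: 3z³ + 2z² + 1.

3z^3 + 2z^2 + 1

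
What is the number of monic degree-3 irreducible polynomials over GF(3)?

8

By the necklace-counting formula, N_3(3) = (1/3) Σ_{d|3} μ(3/d)·3^d.
Divisors of 3: 1, 3; μ(3/d) for each: -1, 1.
Σ = − 3^1 + 3^3 = 24.
N = 24/3 = 8.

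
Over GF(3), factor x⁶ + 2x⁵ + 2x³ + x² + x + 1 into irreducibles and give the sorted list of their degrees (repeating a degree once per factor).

Write g(x) = x⁶ + 2x⁵ + 2x³ + x² + x + 1.
Roots in GF(3): g(0) = 1; g(1) = 2; g(2) = 1.
Complete factorization: g(x) = (x² + 2x + 2)·(x⁴ + x² + 2).
Factor degrees with multiplicity: 2 + 4 = 6.

2, 4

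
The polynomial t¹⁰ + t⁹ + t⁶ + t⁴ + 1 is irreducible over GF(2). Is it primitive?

No

Write f(t) = t¹⁰ + t⁹ + t⁶ + t⁴ + 1.
|GF(2^10)^×| = 2^10 − 1 = 1023. Prime factorization: 1023 = 3·11·31.
f is primitive ⇔ t has order 1023 in GF(2)[t]/(f), i.e. t^(1023/q) ≠ 1 for each prime q | 1023.
t^(341) mod f = 1
t^(93) mod f = t⁸ + t⁶ + t⁵ + t³ + t² + t.
t^(33) mod f = t⁸ + t⁷ + t⁶ + t⁴ + 1.
Since t^(341) = 1, the order of t divides 341 < 1023; not primitive.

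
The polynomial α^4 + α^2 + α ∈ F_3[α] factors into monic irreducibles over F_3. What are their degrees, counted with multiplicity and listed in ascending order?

1, 1, 2

Write f(α) = α^4 + α^2 + α.
Roots in F_3: f(0) = 0 → root; f(1) = 0 → root; f(2) = 1.
Linear factors from roots: (α), (α + 2).
Complete factorization: f(α) = (α)·(α + 2)·(α^2 + α + 2).
Factor degrees with multiplicity: 1 + 1 + 2 = 4.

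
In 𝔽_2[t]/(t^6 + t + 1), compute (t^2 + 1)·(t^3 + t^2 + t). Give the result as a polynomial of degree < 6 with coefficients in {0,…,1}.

t^5 + t^4 + t^2 + t

Multiply in 𝔽_2[t]: (t^2 + 1)·(t^3 + t^2 + t) = t^5 + t^4 + t^2 + t.
Reduced: t^5 + t^4 + t^2 + t.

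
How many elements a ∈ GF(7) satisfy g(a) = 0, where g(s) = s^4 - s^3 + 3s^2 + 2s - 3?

Evaluate at each of the 7 elements of GF(7):
g(0) = 4; g(1) = 2; g(2) = 0 → root; g(3) = 0 → root; g(4) = 0 → root; g(5) = 1; g(6) = 0 → root.
Roots: {2, 3, 4, 6}.

4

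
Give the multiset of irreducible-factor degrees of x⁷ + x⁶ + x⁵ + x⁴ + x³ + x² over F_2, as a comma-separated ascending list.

1, 1, 1, 2, 2

Write f(x) = x⁷ + x⁶ + x⁵ + x⁴ + x³ + x².
Roots in F_2: f(0) = 0 → root; f(1) = 0 → root.
Linear factors from roots: (x), (x + 1).
Complete factorization: f(x) = (x + 1)·(x)^2·(x² + x + 1)^2.
Factor degrees with multiplicity: 1 + 1 + 1 + 2 + 2 = 7.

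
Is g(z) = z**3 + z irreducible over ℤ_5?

Check for roots in ℤ_5: g(0) = 0 → root; g(1) = 2; g(2) = 0 → root; g(3) = 0 → root; g(4) = 3.
g(0) = 0, so (z) divides g(z); g is reducible.

No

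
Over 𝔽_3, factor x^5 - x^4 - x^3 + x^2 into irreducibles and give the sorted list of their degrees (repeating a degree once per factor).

1, 1, 1, 1, 1

Write g(x) = x^5 - x^4 - x^3 + x^2.
Roots in 𝔽_3: g(0) = 0 → root; g(1) = 0 → root; g(2) = 0 → root.
Linear factors from roots: (x), (x - 1), (x + 1).
Complete factorization: g(x) = (x + 1)·(x)^2·(x - 1)^2.
Factor degrees with multiplicity: 1 + 1 + 1 + 1 + 1 = 5.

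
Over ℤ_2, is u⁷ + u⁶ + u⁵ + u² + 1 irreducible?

Yes

Write m(u) = u⁷ + u⁶ + u⁵ + u² + 1.
Check for roots in ℤ_2: m(0) = 1; m(1) = 1.
No roots, so no linear factors.
Monic irreducibles of degree 2 over GF(2): u² + u + 1.
None of them divide m (all give nonzero remainder).
Monic irreducibles of degree 3 over GF(2): u³ + u + 1, u³ + u² + 1.
None of them divide m (all give nonzero remainder).
No irreducible factor of degree ≤ 3 exists, so m is irreducible over GF(2).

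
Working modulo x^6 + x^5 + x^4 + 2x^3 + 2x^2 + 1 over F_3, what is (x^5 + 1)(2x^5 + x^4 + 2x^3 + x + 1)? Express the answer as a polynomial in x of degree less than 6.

2x^5 + x^3 + x^2 + 2x + 2

Multiply in F_3[x]: (x^5 + 1)·(2x^5 + x^4 + 2x^3 + x + 1) = 2x^10 + x^9 + 2x^8 + x^6 + x^4 + 2x^3 + x + 1.
Reduce using x^6 ≡ 2x^5 + 2x^4 + x^3 + x^2 + 2 (mod x^6 + x^5 + x^4 + 2x^3 + 2x^2 + 1).
Reduced: 2x^5 + x^3 + x^2 + 2x + 2.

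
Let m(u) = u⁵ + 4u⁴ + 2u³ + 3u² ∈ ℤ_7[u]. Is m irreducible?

No

Check for roots in ℤ_7: m(0) = 0 → root; m(1) = 3; m(2) = 5; m(3) = 4; m(4) = 5; m(5) = 0 → root; m(6) = 4.
m(0) = 0, so (u) divides m(u); m is reducible.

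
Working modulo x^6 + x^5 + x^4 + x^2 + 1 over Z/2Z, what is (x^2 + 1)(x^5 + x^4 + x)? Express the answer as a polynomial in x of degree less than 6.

Multiply in Z/2Z[x]: (x^2 + 1)·(x^5 + x^4 + x) = x^7 + x^6 + x^5 + x^4 + x^3 + x.
Reduce using x^6 ≡ x^5 + x^4 + x^2 + 1 (mod x^6 + x^5 + x^4 + x^2 + 1).
Reduced: x^4.

x^4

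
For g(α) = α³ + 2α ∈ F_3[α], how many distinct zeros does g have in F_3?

Evaluate at each of the 3 elements of F_3:
g(0) = 0 → root; g(1) = 0 → root; g(2) = 0 → root.
Roots: {0, 1, 2}.

3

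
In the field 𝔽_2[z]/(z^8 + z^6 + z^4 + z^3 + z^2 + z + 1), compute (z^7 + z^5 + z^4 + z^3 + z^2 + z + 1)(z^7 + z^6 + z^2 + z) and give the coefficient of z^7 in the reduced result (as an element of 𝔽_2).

Multiply in 𝔽_2[z]: (z^7 + z^5 + z^4 + z^3 + z^2 + z + 1)·(z^7 + z^6 + z^2 + z) = z^14 + z^13 + z^12 + z^9 + z^8 + z^7 + z^6 + z.
Reduce using z^8 ≡ z^6 + z^4 + z^3 + z^2 + z + 1 (mod z^8 + z^6 + z^4 + z^3 + z^2 + z + 1).
Reduced: z^6 + z^5 + z^2 + z.

0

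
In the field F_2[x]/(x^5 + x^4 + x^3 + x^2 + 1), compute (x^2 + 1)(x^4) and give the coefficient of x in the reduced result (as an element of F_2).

1

Multiply in F_2[x]: (x^2 + 1)·(x^4) = x^6 + x^4.
Reduce using x^5 ≡ x^4 + x^3 + x^2 + 1 (mod x^5 + x^4 + x^3 + x^2 + 1).
Reduced: x^4 + x^2 + x + 1.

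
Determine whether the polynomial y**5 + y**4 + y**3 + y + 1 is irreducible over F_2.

Write P(y) = y**5 + y**4 + y**3 + y + 1.
Check for roots in F_2: P(0) = 1; P(1) = 1.
No roots, so no linear factors.
Monic irreducibles of degree 2 over GF(2): y**2 + y + 1.
None of them divide P (all give nonzero remainder).
No irreducible factor of degree ≤ 2 exists, so P is irreducible over GF(2).

Yes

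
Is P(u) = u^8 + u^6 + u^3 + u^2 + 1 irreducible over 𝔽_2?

Check for roots in 𝔽_2: P(0) = 1; P(1) = 1.
No roots, so no linear factors.
Monic irreducibles of degree 2 over GF(2): u^2 + u + 1.
None of them divide P (all give nonzero remainder).
Monic irreducibles of degree 3 over GF(2): u^3 + u + 1, u^3 + u^2 + 1.
None of them divide P (all give nonzero remainder).
Monic irreducibles of degree 4 over GF(2): u^4 + u + 1, u^4 + u^3 + 1, u^4 + u^3 + u^2 + u + 1.
None of them divide P (all give nonzero remainder).
No irreducible factor of degree ≤ 4 exists, so P is irreducible over GF(2).

Yes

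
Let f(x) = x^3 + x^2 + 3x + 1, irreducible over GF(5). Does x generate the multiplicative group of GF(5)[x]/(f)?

No

|GF(5^3)^×| = 5^3 − 1 = 124. Prime factorization: 124 = 2^2·31.
f is primitive ⇔ x has order 124 in GF(5)[x]/(f), i.e. x^(124/q) ≠ 1 for each prime q | 124.
x^(62) mod f = 1
x^(4) mod f = 3x^2 + 2x + 1.
Since x^(62) = 1, the order of x divides 62 < 124; not primitive.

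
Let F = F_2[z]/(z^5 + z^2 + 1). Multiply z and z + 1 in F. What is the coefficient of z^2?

Multiply in F_2[z]: (z)·(z + 1) = z^2 + z.
Reduced: z^2 + z.

1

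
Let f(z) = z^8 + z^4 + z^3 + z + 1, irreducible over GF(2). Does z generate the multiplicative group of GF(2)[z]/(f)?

|GF(2^8)^×| = 2^8 − 1 = 255. Prime factorization: 255 = 3·5·17.
f is primitive ⇔ z has order 255 in GF(2)[z]/(f), i.e. z^(255/q) ≠ 1 for each prime q | 255.
z^(85) mod f = z^7 + z^5 + z^4 + z^3 + z^2 + 1.
z^(51) mod f = 1
z^(15) mod f = z^5 + z^3 + z^2 + z + 1.
Since z^(51) = 1, the order of z divides 51 < 255; not primitive.

No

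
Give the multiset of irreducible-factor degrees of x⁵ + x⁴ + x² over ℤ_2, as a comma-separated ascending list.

1, 1, 3

Write g(x) = x⁵ + x⁴ + x².
Roots in ℤ_2: g(0) = 0 → root; g(1) = 1.
Linear factors from roots: (x).
Complete factorization: g(x) = (x)^2·(x³ + x² + 1).
Factor degrees with multiplicity: 1 + 1 + 3 = 5.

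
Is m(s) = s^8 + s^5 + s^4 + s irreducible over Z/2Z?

Check for roots in Z/2Z: m(0) = 0 → root; m(1) = 0 → root.
m(0) = 0, so (s) divides m(s); m is reducible.

No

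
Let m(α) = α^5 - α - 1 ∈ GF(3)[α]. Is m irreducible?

Check for roots in GF(3): m(0) = 2; m(1) = 2; m(2) = 2.
No roots, so no linear factors.
Monic irreducibles of degree 2 over GF(3): α^2 + 1, α^2 + α - 1, α^2 - α - 1.
None of them divide m (all give nonzero remainder).
No irreducible factor of degree ≤ 2 exists, so m is irreducible over GF(3).

Yes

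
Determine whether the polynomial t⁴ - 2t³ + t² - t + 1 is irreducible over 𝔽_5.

Write h(t) = t⁴ - 2t³ + t² - t + 1.
Check for roots in 𝔽_5: h(0) = 1; h(1) = 0 → root; h(2) = 3; h(3) = 4; h(4) = 1.
h(1) = 0, so (t − 1) divides h(t); h is reducible.

No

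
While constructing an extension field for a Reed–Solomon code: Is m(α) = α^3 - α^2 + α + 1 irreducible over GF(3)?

Check for roots in GF(3): m(0) = 1; m(1) = 2; m(2) = 1.
No roots. A degree-3 polynomial over a field with no linear factor is irreducible.

Yes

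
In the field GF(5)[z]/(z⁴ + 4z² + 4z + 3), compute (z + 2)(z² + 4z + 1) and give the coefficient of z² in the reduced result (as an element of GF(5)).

1

Multiply in GF(5)[z]: (z + 2)·(z² + 4z + 1) = z³ + z² + 4z + 2.
Reduced: z³ + z² + 4z + 2.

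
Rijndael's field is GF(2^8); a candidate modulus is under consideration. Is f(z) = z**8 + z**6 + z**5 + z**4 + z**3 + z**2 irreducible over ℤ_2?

No

Check for roots in ℤ_2: f(0) = 0 → root; f(1) = 0 → root.
f(0) = 0, so (z) divides f(z); f is reducible.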